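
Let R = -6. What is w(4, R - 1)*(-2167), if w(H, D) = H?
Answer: -8668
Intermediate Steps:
w(4, R - 1)*(-2167) = 4*(-2167) = -8668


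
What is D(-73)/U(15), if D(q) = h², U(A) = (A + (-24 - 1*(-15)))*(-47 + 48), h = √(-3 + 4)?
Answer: ⅙ ≈ 0.16667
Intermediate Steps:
h = 1 (h = √1 = 1)
U(A) = -9 + A (U(A) = (A + (-24 + 15))*1 = (A - 9)*1 = (-9 + A)*1 = -9 + A)
D(q) = 1 (D(q) = 1² = 1)
D(-73)/U(15) = 1/(-9 + 15) = 1/6 = 1*(⅙) = ⅙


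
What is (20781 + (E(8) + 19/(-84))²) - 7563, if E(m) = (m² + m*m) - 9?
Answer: 192806737/7056 ≈ 27325.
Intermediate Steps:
E(m) = -9 + 2*m² (E(m) = (m² + m²) - 9 = 2*m² - 9 = -9 + 2*m²)
(20781 + (E(8) + 19/(-84))²) - 7563 = (20781 + ((-9 + 2*8²) + 19/(-84))²) - 7563 = (20781 + ((-9 + 2*64) + 19*(-1/84))²) - 7563 = (20781 + ((-9 + 128) - 19/84)²) - 7563 = (20781 + (119 - 19/84)²) - 7563 = (20781 + (9977/84)²) - 7563 = (20781 + 99540529/7056) - 7563 = 246171265/7056 - 7563 = 192806737/7056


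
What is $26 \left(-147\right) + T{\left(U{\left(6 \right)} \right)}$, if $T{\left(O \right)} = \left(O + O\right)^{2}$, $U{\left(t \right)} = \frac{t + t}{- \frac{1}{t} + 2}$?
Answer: $- \frac{441726}{121} \approx -3650.6$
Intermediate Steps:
$U{\left(t \right)} = \frac{2 t}{2 - \frac{1}{t}}$
$T{\left(O \right)} = 4 O^{2}$ ($T{\left(O \right)} = \left(2 O\right)^{2} = 4 O^{2}$)
$26 \left(-147\right) + T{\left(U{\left(6 \right)} \right)} = 26 \left(-147\right) + 4 \left(\frac{2 \cdot 6^{2}}{-1 + 2 \cdot 6}\right)^{2} = -3822 + 4 \left(2 \cdot 36 \frac{1}{-1 + 12}\right)^{2} = -3822 + 4 \left(2 \cdot 36 \cdot \frac{1}{11}\right)^{2} = -3822 + 4 \left(\frac{72}{11}\right)^{2} = -3822 + 4 \cdot \frac{5184}{121} = -3822 + \frac{20736}{121} = - \frac{441726}{121}$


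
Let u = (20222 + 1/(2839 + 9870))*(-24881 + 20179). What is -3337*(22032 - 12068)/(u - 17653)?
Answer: 422572572412/1208644930075 ≈ 0.34963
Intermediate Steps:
u = -1208420578098/12709 (u = (20222 + 1/12709)*(-4702) = (257001399/12709)*(-4702) = -1208420578098/12709 ≈ -9.5084e+7)
-3337*(22032 - 12068)/(u - 17653) = -3337*(22032 - 12068)/(-1208420578098/12709 - 17653) = -3337/((-1208644930075/12709/9964)) = -3337/((-1208644930075/12709*1/9964)) = -3337/(-1208644930075/126632476) = -3337*(-126632476/1208644930075) = 422572572412/1208644930075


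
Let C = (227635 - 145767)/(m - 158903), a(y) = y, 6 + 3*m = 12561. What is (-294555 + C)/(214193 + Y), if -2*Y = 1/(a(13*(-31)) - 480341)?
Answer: -21908966675354352/15931621832952415 ≈ -1.3752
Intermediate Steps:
m = 4185 (m = -2 + (1/3)*12561 = -2 + 4187 = 4185)
Y = 1/961488 (Y = -1/(2*(13*(-31) - 480341)) = -1/(2*(-403 - 480341)) = -1/2/(-480744) = -1/2*(-1/480744) = 1/961488 ≈ 1.0401e-6)
C = -40934/77359 (C = (227635 - 145767)/(4185 - 158903) = 81868/(-154718) = 81868*(-1/154718) = -40934/77359 ≈ -0.52914)
(-294555 + C)/(214193 + Y) = (-294555 - 40934/77359)/(214193 + 1/961488) = -22786521179/(77359*205943999185/961488) = -22786521179/77359*961488/205943999185 = -21908966675354352/15931621832952415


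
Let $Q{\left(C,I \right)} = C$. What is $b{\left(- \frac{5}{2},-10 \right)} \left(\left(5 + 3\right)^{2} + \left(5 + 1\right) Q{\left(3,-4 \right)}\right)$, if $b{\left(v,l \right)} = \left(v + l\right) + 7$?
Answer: $-451$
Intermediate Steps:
$b{\left(v,l \right)} = 7 + l + v$ ($b{\left(v,l \right)} = \left(l + v\right) + 7 = 7 + l + v$)
$b{\left(- \frac{5}{2},-10 \right)} \left(\left(5 + 3\right)^{2} + \left(5 + 1\right) Q{\left(3,-4 \right)}\right) = \left(7 - 10 - \frac{5}{2}\right) \left(\left(5 + 3\right)^{2} + \left(5 + 1\right) 3\right) = \left(7 - 10 - \frac{5}{2}\right) \left(8^{2} + 6 \cdot 3\right) = \left(7 - 10 - \frac{5}{2}\right) \left(64 + 18\right) = \left(- \frac{11}{2}\right) 82 = -451$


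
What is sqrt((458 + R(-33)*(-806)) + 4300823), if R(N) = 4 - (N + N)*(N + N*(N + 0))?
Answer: I*sqrt(51876919) ≈ 7202.6*I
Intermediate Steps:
R(N) = 4 - 2*N*(N + N**2) (R(N) = 4 - 2*N*(N + N*N) = 4 - 2*N*(N + N**2))
sqrt((458 + R(-33)*(-806)) + 4300823) = sqrt((458 + (4 - 2*(-33)**2 - 2*(-33)**3)*(-806)) + 4300823) = sqrt((458 + (4 - 2*1089 - 2*(-35937))*(-806)) + 4300823) = sqrt((458 + (4 - 2178 + 71874)*(-806)) + 4300823) = sqrt((458 + 69700*(-806)) + 4300823) = sqrt((458 - 56178200) + 4300823) = sqrt(-56177742 + 4300823) = sqrt(-51876919) = I*sqrt(51876919)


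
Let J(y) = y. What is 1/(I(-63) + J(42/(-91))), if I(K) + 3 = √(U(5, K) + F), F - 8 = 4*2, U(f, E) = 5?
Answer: 195/508 + 169*√21/1524 ≈ 0.89203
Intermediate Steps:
F = 16 (F = 8 + 4*2 = 8 + 8 = 16)
I(K) = -3 + √21 (I(K) = -3 + √(5 + 16) = -3 + √21)
1/(I(-63) + J(42/(-91))) = 1/((-3 + √21) + 42/(-91)) = 1/((-3 + √21) + 42*(-1/91)) = 1/((-3 + √21) - 6/13) = 1/(-45/13 + √21)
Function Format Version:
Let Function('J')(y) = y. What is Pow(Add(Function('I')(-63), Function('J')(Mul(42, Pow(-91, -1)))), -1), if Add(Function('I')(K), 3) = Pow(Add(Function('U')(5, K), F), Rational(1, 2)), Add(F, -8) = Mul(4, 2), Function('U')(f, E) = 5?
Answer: Add(Rational(195, 508), Mul(Rational(169, 1524), Pow(21, Rational(1, 2)))) ≈ 0.89203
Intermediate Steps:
F = 16 (F = Add(8, Mul(4, 2)) = Add(8, 8) = 16)
Function('I')(K) = Add(-3, Pow(21, Rational(1, 2))) (Function('I')(K) = Add(-3, Pow(Add(5, 16), Rational(1, 2))) = Add(-3, Pow(21, Rational(1, 2))))
Pow(Add(Function('I')(-63), Function('J')(Mul(42, Pow(-91, -1)))), -1) = Pow(Add(Add(-3, Pow(21, Rational(1, 2))), Mul(42, Pow(-91, -1))), -1) = Pow(Add(Add(-3, Pow(21, Rational(1, 2))), Mul(42, Rational(-1, 91))), -1) = Pow(Add(Add(-3, Pow(21, Rational(1, 2))), Rational(-6, 13)), -1) = Pow(Add(Rational(-45, 13), Pow(21, Rational(1, 2))), -1)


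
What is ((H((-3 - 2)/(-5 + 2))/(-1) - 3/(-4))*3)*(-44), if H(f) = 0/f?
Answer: -99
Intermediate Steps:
H(f) = 0
((H((-3 - 2)/(-5 + 2))/(-1) - 3/(-4))*3)*(-44) = ((0/(-1) - 3/(-4))*3)*(-44) = ((0*(-1) - 3*(-¼))*3)*(-44) = ((0 + ¾)*3)*(-44) = ((¾)*3)*(-44) = (9/4)*(-44) = -99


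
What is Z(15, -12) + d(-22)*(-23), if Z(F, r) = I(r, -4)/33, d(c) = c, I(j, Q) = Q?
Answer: 16694/33 ≈ 505.88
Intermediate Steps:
Z(F, r) = -4/33
Z(15, -12) + d(-22)*(-23) = -4/33 - 22*(-23) = -4/33 + 506 = 16694/33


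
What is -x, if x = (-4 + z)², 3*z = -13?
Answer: -625/9 ≈ -69.444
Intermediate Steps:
z = -13/3 (z = (⅓)*(-13) = -13/3 ≈ -4.3333)
x = 625/9 (x = (-4 - 13/3)² = (-25/3)² = 625/9 ≈ 69.444)
-x = -1*625/9 = -625/9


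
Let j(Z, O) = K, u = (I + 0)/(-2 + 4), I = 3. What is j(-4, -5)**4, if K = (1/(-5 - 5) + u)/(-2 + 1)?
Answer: 2401/625 ≈ 3.8416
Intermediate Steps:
u = 3/2 (u = (3 + 0)/(-2 + 4) = 3/2 ≈ 1.5000)
K = -7/5 (K = (1/(-5 - 5) + 3/2)/(-2 + 1) = (1/(-10) + 3/2)/(-1) = (-1/10 + 3/2)*(-1) = (7/5)*(-1) = -7/5 ≈ -1.4000)
j(Z, O) = -7/5
j(-4, -5)**4 = (-7/5)**4 = 2401/625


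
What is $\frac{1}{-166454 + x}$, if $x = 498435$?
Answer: $\frac{1}{331981} \approx 3.0122 \cdot 10^{-6}$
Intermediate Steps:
$\frac{1}{-166454 + x} = \frac{1}{-166454 + 498435} = \frac{1}{331981}$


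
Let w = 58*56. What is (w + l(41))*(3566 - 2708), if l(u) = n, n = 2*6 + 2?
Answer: 2798796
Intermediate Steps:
w = 3248
n = 14 (n = 12 + 2 = 14)
l(u) = 14
(w + l(41))*(3566 - 2708) = (3248 + 14)*(3566 - 2708) = 3262*858 = 2798796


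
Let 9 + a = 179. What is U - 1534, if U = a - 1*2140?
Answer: -3504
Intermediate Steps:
a = 170 (a = -9 + 179 = 170)
U = -1970 (U = 170 - 1*2140 = 170 - 2140 = -1970)
U - 1534 = -1970 - 1534 = -3504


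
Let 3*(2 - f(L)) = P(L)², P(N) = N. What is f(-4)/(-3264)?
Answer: 5/4896 ≈ 0.0010212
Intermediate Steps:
f(L) = 2 - L²/3
f(-4)/(-3264) = (2 - ⅓*(-4)²)/(-3264) = (2 - ⅓*16)*(-1/3264) = (2 - 16/3)*(-1/3264) = -10/3*(-1/3264) = 5/4896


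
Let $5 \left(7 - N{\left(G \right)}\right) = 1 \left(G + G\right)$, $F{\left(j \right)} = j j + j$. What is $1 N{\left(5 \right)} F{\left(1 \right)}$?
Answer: $10$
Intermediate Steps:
$F{\left(j \right)} = j + j^{2}$ ($F{\left(j \right)} = j^{2} + j = j + j^{2}$)
$N{\left(G \right)} = 7 - \frac{2 G}{5}$ ($N{\left(G \right)} = 7 - \frac{1 \left(G + G\right)}{5} = 7 - \frac{1 \cdot 2 G}{5} = 7 - \frac{2 G}{5}$)
$1 N{\left(5 \right)} F{\left(1 \right)} = 1 \left(7 - 2\right) 1 \left(1 + 1\right) = 1 \left(7 - 2\right) 1 \cdot 2 = 1 \cdot 5 \cdot 2 = 5 \cdot 2 = 10$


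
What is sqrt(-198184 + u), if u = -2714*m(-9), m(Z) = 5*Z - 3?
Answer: 2*I*sqrt(16978) ≈ 260.6*I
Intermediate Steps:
m(Z) = -3 + 5*Z
u = 130272 (u = -2714*(-3 + 5*(-9)) = -2714*(-3 - 45) = -2714*(-48) = 130272)
sqrt(-198184 + u) = sqrt(-198184 + 130272) = sqrt(-67912) = 2*I*sqrt(16978)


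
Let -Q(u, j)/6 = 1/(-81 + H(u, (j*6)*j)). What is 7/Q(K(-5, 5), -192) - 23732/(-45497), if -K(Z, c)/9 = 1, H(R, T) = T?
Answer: -23472173315/90994 ≈ -2.5795e+5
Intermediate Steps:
K(Z, c) = -9 (K(Z, c) = -9*1 = -9)
Q(u, j) = -6/(-81 + 6*j²) (Q(u, j) = -6/(-81 + (j*6)*j) = -6/(-81 + (6*j)*j) = -6/(-81 + 6*j²))
7/Q(K(-5, 5), -192) - 23732/(-45497) = 7/((-2/(-27 + 2*(-192)²))) - 23732/(-45497) = 7/((-2/(-27 + 2*36864))) - 23732*(-1/45497) = 7/((-2/(-27 + 73728))) + 23732/45497 = 7/((-2/73701)) + 23732/45497 = 7/((-2*1/73701)) + 23732/45497 = 7/(-2/73701) + 23732/45497 = 7*(-73701/2) + 23732/45497 = -515907/2 + 23732/45497 = -23472173315/90994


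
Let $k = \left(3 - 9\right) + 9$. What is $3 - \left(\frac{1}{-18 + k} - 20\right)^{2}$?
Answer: $- \frac{89926}{225} \approx -399.67$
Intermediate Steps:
$k = 3$ ($k = -6 + 9 = 3$)
$3 - \left(\frac{1}{-18 + k} - 20\right)^{2} = 3 - \left(\frac{1}{-18 + 3} - 20\right)^{2} = 3 - \left(\frac{1}{-15} - 20\right)^{2} = 3 - \left(- \frac{1}{15} - 20\right)^{2} = 3 - \left(- \frac{301}{15}\right)^{2} = 3 - \frac{90601}{225} = - \frac{89926}{225}$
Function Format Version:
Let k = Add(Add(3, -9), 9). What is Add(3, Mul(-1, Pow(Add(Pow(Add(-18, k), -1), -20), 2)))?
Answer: Rational(-89926, 225) ≈ -399.67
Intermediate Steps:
k = 3 (k = Add(-6, 9) = 3)
Add(3, Mul(-1, Pow(Add(Pow(Add(-18, k), -1), -20), 2))) = Add(3, Mul(-1, Pow(Add(Pow(Add(-18, 3), -1), -20), 2))) = Add(3, Mul(-1, Pow(Add(Pow(-15, -1), -20), 2))) = Add(3, Mul(-1, Pow(Add(Rational(-1, 15), -20), 2))) = Add(3, Mul(-1, Pow(Rational(-301, 15), 2))) = Add(3, Mul(-1, Rational(90601, 225))) = Add(3, Rational(-90601, 225)) = Rational(-89926, 225)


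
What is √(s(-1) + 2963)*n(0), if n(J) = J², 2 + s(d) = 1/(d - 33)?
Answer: 0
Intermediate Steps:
s(d) = -2 + 1/(-33 + d) (s(d) = -2 + 1/(d - 33) = -2 + 1/(-33 + d))
√(s(-1) + 2963)*n(0) = √((67 - 2*(-1))/(-33 - 1) + 2963)*0² = √((67 + 2)/(-34) + 2963)*0 = √(-1/34*69 + 2963)*0 = √(-69/34 + 2963)*0 = √(100673/34)*0 = (√3422882/34)*0 = 0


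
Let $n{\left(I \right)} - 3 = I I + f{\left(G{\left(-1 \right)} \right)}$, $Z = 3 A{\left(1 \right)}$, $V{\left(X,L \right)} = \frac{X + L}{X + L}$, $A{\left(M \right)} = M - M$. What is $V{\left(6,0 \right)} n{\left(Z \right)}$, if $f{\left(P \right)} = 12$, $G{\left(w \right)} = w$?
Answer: $15$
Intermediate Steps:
$A{\left(M \right)} = 0$
$V{\left(X,L \right)} = 1$ ($V{\left(X,L \right)} = \frac{L + X}{L + X} = 1$)
$Z = 0$ ($Z = 3 \cdot 0 = 0$)
$n{\left(I \right)} = 15 + I^{2}$ ($n{\left(I \right)} = 3 + \left(I I + 12\right) = 3 + \left(I^{2} + 12\right) = 3 + \left(12 + I^{2}\right) = 15 + I^{2}$)
$V{\left(6,0 \right)} n{\left(Z \right)} = 1 \left(15 + 0^{2}\right) = 1 \left(15 + 0\right) = 1 \cdot 15 = 15$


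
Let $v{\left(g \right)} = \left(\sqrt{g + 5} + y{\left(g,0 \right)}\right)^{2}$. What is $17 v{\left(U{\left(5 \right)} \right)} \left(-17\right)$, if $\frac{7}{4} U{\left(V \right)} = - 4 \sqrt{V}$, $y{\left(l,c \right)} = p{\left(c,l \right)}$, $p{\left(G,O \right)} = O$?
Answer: $- \frac{440725}{49} + \frac{4624 \sqrt{5}}{7} + \frac{9248 \sqrt{1225 - 560 \sqrt{5}}}{49} \approx -7517.3 + 984.29 i$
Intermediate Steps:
$y{\left(l,c \right)} = l$
$U{\left(V \right)} = - \frac{16 \sqrt{V}}{7}$ ($U{\left(V \right)} = \frac{4 \left(- 4 \sqrt{V}\right)}{7} = - \frac{16 \sqrt{V}}{7}$)
$v{\left(g \right)} = \left(g + \sqrt{5 + g}\right)^{2}$ ($v{\left(g \right)} = \left(\sqrt{g + 5} + g\right)^{2} = \left(\sqrt{5 + g} + g\right)^{2} = \left(g + \sqrt{5 + g}\right)^{2}$)
$17 v{\left(U{\left(5 \right)} \right)} \left(-17\right) = 17 \left(- \frac{16 \sqrt{5}}{7} + \sqrt{5 - \frac{16 \sqrt{5}}{7}}\right)^{2} \left(-17\right) = 17 \left(\sqrt{5 - \frac{16 \sqrt{5}}{7}} - \frac{16 \sqrt{5}}{7}\right)^{2} \left(-17\right) = - 289 \left(\sqrt{5 - \frac{16 \sqrt{5}}{7}} - \frac{16 \sqrt{5}}{7}\right)^{2}$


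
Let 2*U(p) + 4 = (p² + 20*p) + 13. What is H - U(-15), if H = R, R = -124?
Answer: -91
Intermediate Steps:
U(p) = 9/2 + p²/2 + 10*p (U(p) = -2 + ((p² + 20*p) + 13)/2 = -2 + (13 + p² + 20*p)/2 = -2 + (13/2 + p²/2 + 10*p) = 9/2 + p²/2 + 10*p)
H = -124
H - U(-15) = -124 - (9/2 + (½)*(-15)² + 10*(-15)) = -124 - (9/2 + (½)*225 - 150) = -124 - (9/2 + 225/2 - 150) = -124 - 1*(-33) = -124 + 33 = -91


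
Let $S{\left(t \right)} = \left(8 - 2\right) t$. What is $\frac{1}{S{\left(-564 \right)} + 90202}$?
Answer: $\frac{1}{86818} \approx 1.1518 \cdot 10^{-5}$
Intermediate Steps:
$S{\left(t \right)} = 6 t$
$\frac{1}{S{\left(-564 \right)} + 90202} = \frac{1}{6 \left(-564\right) + 90202} = \frac{1}{-3384 + 90202} = \frac{1}{86818}$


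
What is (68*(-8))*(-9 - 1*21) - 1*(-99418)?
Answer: 115738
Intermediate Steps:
(68*(-8))*(-9 - 1*21) - 1*(-99418) = -544*(-9 - 21) + 99418 = -544*(-30) + 99418 = 16320 + 99418 = 115738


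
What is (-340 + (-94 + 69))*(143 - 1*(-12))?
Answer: -56575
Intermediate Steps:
(-340 + (-94 + 69))*(143 - 1*(-12)) = (-340 - 25)*(143 + 12) = -365*155 = -56575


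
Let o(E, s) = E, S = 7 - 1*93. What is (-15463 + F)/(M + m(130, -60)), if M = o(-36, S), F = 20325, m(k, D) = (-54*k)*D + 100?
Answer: 2431/210632 ≈ 0.011541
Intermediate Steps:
S = -86 (S = 7 - 93 = -86)
m(k, D) = 100 - 54*D*k (m(k, D) = -54*D*k + 100 = 100 - 54*D*k)
M = -36
(-15463 + F)/(M + m(130, -60)) = (-15463 + 20325)/(-36 + (100 - 54*(-60)*130)) = 4862/(-36 + (100 + 421200)) = 4862/(-36 + 421300) = 4862/421264 = 4862*(1/421264) = 2431/210632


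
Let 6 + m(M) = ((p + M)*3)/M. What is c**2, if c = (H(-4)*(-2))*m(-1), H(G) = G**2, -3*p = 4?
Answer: 1024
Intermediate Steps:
p = -4/3 (p = -1/3*4 = -4/3 ≈ -1.3333)
m(M) = -6 + (-4 + 3*M)/M (m(M) = -6 + ((-4/3 + M)*3)/M = -6 + (-4 + 3*M)/M)
c = -32 (c = ((-4)**2*(-2))*(-3 - 4/(-1)) = (16*(-2))*(-3 - 4*(-1)) = -32*(-3 + 4) = -32*1 = -32)
c**2 = (-32)**2 = 1024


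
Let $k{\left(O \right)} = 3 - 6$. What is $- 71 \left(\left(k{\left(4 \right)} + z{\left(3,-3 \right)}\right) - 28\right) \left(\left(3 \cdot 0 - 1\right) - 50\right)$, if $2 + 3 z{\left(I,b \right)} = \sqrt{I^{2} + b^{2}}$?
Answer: $-114665 + 3621 \sqrt{2} \approx -1.0954 \cdot 10^{5}$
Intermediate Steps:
$k{\left(O \right)} = -3$ ($k{\left(O \right)} = 3 - 6 = -3$)
$z{\left(I,b \right)} = - \frac{2}{3} + \frac{\sqrt{I^{2} + b^{2}}}{3}$
$- 71 \left(\left(k{\left(4 \right)} + z{\left(3,-3 \right)}\right) - 28\right) \left(\left(3 \cdot 0 - 1\right) - 50\right) = - 71 \left(\left(-3 - \left(\frac{2}{3} - \frac{\sqrt{3^{2} + \left(-3\right)^{2}}}{3}\right)\right) - 28\right) \left(\left(3 \cdot 0 - 1\right) - 50\right) = - 71 \left(\left(-3 - \left(\frac{2}{3} - \frac{\sqrt{9 + 9}}{3}\right)\right) - 28\right) \left(\left(0 - 1\right) - 50\right) = - 71 \left(\left(-3 - \left(\frac{2}{3} - \frac{\sqrt{18}}{3}\right)\right) - 28\right) \left(-1 - 50\right) = - 71 \left(\left(-3 - \left(\frac{2}{3} - \frac{3 \sqrt{2}}{3}\right)\right) - 28\right) \left(-51\right) = - 71 \left(\left(-3 - \left(\frac{2}{3} - \sqrt{2}\right)\right) - 28\right) \left(-51\right) = - 71 \left(\left(- \frac{11}{3} + \sqrt{2}\right) - 28\right) \left(-51\right) = - 71 \left(- \frac{95}{3} + \sqrt{2}\right) \left(-51\right) = \left(\frac{6745}{3} - 71 \sqrt{2}\right) \left(-51\right) = -114665 + 3621 \sqrt{2}$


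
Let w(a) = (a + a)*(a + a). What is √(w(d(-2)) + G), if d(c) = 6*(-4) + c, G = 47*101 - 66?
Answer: √7385 ≈ 85.936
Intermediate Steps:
G = 4681 (G = 4747 - 66 = 4681)
d(c) = -24 + c
w(a) = 4*a² (w(a) = (2*a)*(2*a) = 4*a²)
√(w(d(-2)) + G) = √(4*(-24 - 2)² + 4681) = √(4*(-26)² + 4681) = √(4*676 + 4681) = √(2704 + 4681) = √7385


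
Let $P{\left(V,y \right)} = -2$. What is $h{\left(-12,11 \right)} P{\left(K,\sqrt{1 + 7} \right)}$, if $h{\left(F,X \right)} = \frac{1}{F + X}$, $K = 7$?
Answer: $2$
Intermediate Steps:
$h{\left(-12,11 \right)} P{\left(K,\sqrt{1 + 7} \right)} = \frac{1}{-12 + 11} \left(-2\right) = \frac{1}{-1} \left(-2\right) = \left(-1\right) \left(-2\right) = 2$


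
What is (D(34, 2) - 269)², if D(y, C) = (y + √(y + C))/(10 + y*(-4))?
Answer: 287879089/3969 ≈ 72532.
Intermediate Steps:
D(y, C) = (y + √(C + y))/(10 - 4*y)
(D(34, 2) - 269)² = ((-1*34 - √(2 + 34))/(2*(-5 + 2*34)) - 269)² = ((-34 - √36)/(2*(-5 + 68)) - 269)² = ((½)*(-34 - 1*6)/63 - 269)² = ((½)*(1/63)*(-34 - 6) - 269)² = ((½)*(1/63)*(-40) - 269)² = (-20/63 - 269)² = (-16967/63)² = 287879089/3969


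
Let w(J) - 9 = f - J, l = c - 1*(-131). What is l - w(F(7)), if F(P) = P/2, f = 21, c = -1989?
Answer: -3769/2 ≈ -1884.5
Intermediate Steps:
F(P) = P/2 (F(P) = P*(1/2) = P/2)
l = -1858 (l = -1989 - 1*(-131) = -1989 + 131 = -1858)
w(J) = 30 - J (w(J) = 9 + (21 - J) = 30 - J)
l - w(F(7)) = -1858 - (30 - 7/2) = -1858 - 1*53/2 = -1858 - 53/2 = -3769/2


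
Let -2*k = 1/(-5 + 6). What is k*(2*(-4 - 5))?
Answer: 9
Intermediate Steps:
k = -1/2 (k = -1/(2*(-5 + 6)) = -1/2/1 = -1/2*1 = -1/2 ≈ -0.50000)
k*(2*(-4 - 5)) = -(-4 - 5) = -(-9) = -1/2*(-18) = 9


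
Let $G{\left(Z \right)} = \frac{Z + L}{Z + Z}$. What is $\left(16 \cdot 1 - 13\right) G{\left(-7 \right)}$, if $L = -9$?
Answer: $\frac{24}{7} \approx 3.4286$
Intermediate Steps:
$G{\left(Z \right)} = \frac{-9 + Z}{2 Z}$ ($G{\left(Z \right)} = \frac{Z - 9}{Z + Z} = \frac{-9 + Z}{2 Z}$)
$\left(16 \cdot 1 - 13\right) G{\left(-7 \right)} = \left(16 \cdot 1 - 13\right) \frac{-9 - 7}{2 \left(-7\right)} = \left(16 - 13\right) \frac{1}{2} \left(- \frac{1}{7}\right) \left(-16\right) = 3 \cdot \frac{8}{7} = \frac{24}{7}$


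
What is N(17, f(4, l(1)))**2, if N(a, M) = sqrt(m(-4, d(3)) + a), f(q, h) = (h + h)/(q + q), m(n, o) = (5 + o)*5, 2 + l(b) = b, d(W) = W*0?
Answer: 42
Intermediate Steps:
d(W) = 0
l(b) = -2 + b
m(n, o) = 25 + 5*o
f(q, h) = h/q (f(q, h) = (2*h)/((2*q)) = (2*h)*(1/(2*q)) = h/q)
N(a, M) = sqrt(25 + a) (N(a, M) = sqrt((25 + 5*0) + a) = sqrt((25 + 0) + a) = sqrt(25 + a))
N(17, f(4, l(1)))**2 = (sqrt(25 + 17))**2 = (sqrt(42))**2 = 42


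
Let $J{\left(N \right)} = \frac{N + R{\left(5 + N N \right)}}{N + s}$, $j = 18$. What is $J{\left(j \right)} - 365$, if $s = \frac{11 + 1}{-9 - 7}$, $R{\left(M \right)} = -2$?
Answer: $- \frac{25121}{69} \approx -364.07$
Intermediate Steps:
$s = - \frac{3}{4}$ ($s = \frac{12}{-16} = 12 \left(- \frac{1}{16}\right) = - \frac{3}{4} \approx -0.75$)
$J{\left(N \right)} = \frac{-2 + N}{- \frac{3}{4} + N}$ ($J{\left(N \right)} = \frac{N - 2}{N - \frac{3}{4}} = \frac{-2 + N}{- \frac{3}{4} + N}$)
$J{\left(j \right)} - 365 = \frac{4 \left(-2 + 18\right)}{-3 + 4 \cdot 18} - 365 = 4 \frac{1}{-3 + 72} \cdot 16 - 365 = 4 \cdot \frac{1}{69} \cdot 16 - 365 = \frac{64}{69} - 365 = - \frac{25121}{69}$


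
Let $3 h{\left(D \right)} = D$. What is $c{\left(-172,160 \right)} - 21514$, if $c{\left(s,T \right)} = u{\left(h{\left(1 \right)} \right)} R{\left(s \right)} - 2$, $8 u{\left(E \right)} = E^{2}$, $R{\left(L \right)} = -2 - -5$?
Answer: $- \frac{516383}{24} \approx -21516.0$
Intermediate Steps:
$R{\left(L \right)} = 3$ ($R{\left(L \right)} = -2 + 5 = 3$)
$h{\left(D \right)} = \frac{D}{3}$
$u{\left(E \right)} = \frac{E^{2}}{8}$
$c{\left(s,T \right)} = - \frac{47}{24}$ ($c{\left(s,T \right)} = \frac{\left(\frac{1}{3} \cdot 1\right)^{2}}{8} \cdot 3 - 2 = \frac{1}{8 \cdot 9} \cdot 3 - 2 = \frac{1}{8} \cdot \frac{1}{9} \cdot 3 - 2 = \frac{1}{72} \cdot 3 - 2 = \frac{1}{24} - 2 = - \frac{47}{24}$)
$c{\left(-172,160 \right)} - 21514 = - \frac{47}{24} - 21514 = - \frac{516383}{24}$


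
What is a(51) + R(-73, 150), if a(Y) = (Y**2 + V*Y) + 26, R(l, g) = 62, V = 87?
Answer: 7126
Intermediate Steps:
a(Y) = 26 + Y**2 + 87*Y (a(Y) = (Y**2 + 87*Y) + 26 = 26 + Y**2 + 87*Y)
a(51) + R(-73, 150) = (26 + 51**2 + 87*51) + 62 = (26 + 2601 + 4437) + 62 = 7064 + 62 = 7126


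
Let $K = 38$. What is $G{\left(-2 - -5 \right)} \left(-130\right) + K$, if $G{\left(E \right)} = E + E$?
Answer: $-742$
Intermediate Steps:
$G{\left(E \right)} = 2 E$
$G{\left(-2 - -5 \right)} \left(-130\right) + K = 2 \left(-2 - -5\right) \left(-130\right) + 38 = 2 \left(-2 + 5\right) \left(-130\right) + 38 = 2 \cdot 3 \left(-130\right) + 38 = 6 \left(-130\right) + 38 = -780 + 38 = -742$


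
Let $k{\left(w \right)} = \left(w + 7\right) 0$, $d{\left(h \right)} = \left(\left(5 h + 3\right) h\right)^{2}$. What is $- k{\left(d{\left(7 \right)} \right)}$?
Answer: $0$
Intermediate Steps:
$d{\left(h \right)} = h^{2} \left(3 + 5 h\right)^{2}$ ($d{\left(h \right)} = \left(\left(3 + 5 h\right) h\right)^{2} = \left(h \left(3 + 5 h\right)\right)^{2} = h^{2} \left(3 + 5 h\right)^{2}$)
$k{\left(w \right)} = 0$ ($k{\left(w \right)} = \left(7 + w\right) 0 = 0$)
$- k{\left(d{\left(7 \right)} \right)} = \left(-1\right) 0 = 0$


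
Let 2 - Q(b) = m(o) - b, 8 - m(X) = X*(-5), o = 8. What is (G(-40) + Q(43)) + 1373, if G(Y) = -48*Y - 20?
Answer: 3270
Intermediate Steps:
m(X) = 8 + 5*X (m(X) = 8 - X*(-5) = 8 - (-5)*X = 8 + 5*X)
G(Y) = -20 - 48*Y
Q(b) = -46 + b (Q(b) = 2 - ((8 + 5*8) - b) = 2 - ((8 + 40) - b) = 2 - (48 - b) = 2 + (-48 + b) = -46 + b)
(G(-40) + Q(43)) + 1373 = ((-20 - 48*(-40)) + (-46 + 43)) + 1373 = ((-20 + 1920) - 3) + 1373 = (1900 - 3) + 1373 = 1897 + 1373 = 3270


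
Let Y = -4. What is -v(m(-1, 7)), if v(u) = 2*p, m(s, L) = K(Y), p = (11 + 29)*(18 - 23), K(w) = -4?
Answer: 400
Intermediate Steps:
p = -200 (p = 40*(-5) = -200)
m(s, L) = -4
v(u) = -400 (v(u) = 2*(-200) = -400)
-v(m(-1, 7)) = -1*(-400) = 400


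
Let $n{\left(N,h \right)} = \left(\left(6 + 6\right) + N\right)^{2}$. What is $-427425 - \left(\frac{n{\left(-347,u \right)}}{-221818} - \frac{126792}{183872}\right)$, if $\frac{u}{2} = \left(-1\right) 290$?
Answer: $- \frac{1089559892519359}{2549132456} \approx -4.2742 \cdot 10^{5}$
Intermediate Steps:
$u = -580$ ($u = 2 \left(\left(-1\right) 290\right) = 2 \left(-290\right) = -580$)
$n{\left(N,h \right)} = \left(12 + N\right)^{2}$
$-427425 - \left(\frac{n{\left(-347,u \right)}}{-221818} - \frac{126792}{183872}\right) = -427425 - \left(\frac{\left(12 - 347\right)^{2}}{-221818} - \frac{126792}{183872}\right) = -427425 - \left(\left(-335\right)^{2} \left(- \frac{1}{221818}\right) - \frac{15849}{22984}\right) = -427425 - \left(112225 \left(- \frac{1}{221818}\right) - \frac{15849}{22984}\right) = -427425 - \left(- \frac{112225}{221818} - \frac{15849}{22984}\right) = -427425 - - \frac{3047486441}{2549132456} = -427425 + \frac{3047486441}{2549132456} = - \frac{1089559892519359}{2549132456}$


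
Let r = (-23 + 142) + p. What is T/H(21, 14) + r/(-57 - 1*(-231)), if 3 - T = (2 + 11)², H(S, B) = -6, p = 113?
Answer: 29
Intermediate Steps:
T = -166 (T = 3 - (2 + 11)² = 3 - 1*13² = 3 - 1*169 = 3 - 169 = -166)
r = 232 (r = (-23 + 142) + 113 = 119 + 113 = 232)
T/H(21, 14) + r/(-57 - 1*(-231)) = -166/(-6) + 232/(-57 - 1*(-231)) = -166*(-⅙) + 232/(-57 + 231) = 83/3 + 232/174 = 83/3 + 232*(1/174) = 83/3 + 4/3 = 29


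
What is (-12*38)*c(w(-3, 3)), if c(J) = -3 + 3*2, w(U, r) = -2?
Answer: -1368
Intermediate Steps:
c(J) = 3 (c(J) = -3 + 6 = 3)
(-12*38)*c(w(-3, 3)) = -12*38*3 = -456*3 = -1368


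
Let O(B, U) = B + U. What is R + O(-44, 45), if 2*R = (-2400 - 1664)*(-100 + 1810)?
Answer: -3474719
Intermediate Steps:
R = -3474720 (R = ((-2400 - 1664)*(-100 + 1810))/2 = (-4064*1710)/2 = (½)*(-6949440) = -3474720)
R + O(-44, 45) = -3474720 + (-44 + 45) = -3474720 + 1 = -3474719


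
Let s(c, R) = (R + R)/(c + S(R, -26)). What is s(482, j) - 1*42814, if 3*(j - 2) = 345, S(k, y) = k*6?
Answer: -25345771/592 ≈ -42814.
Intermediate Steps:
S(k, y) = 6*k
j = 117 (j = 2 + (1/3)*345 = 2 + 115 = 117)
s(c, R) = 2*R/(c + 6*R) (s(c, R) = (R + R)/(c + 6*R) = (2*R)/(c + 6*R) = 2*R/(c + 6*R))
s(482, j) - 1*42814 = 2*117/(482 + 6*117) - 1*42814 = 2*117/(482 + 702) - 42814 = 2*117/1184 - 42814 = 2*117*(1/1184) - 42814 = 117/592 - 42814 = -25345771/592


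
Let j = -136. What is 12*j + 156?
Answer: -1476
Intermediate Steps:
12*j + 156 = 12*(-136) + 156 = -1632 + 156 = -1476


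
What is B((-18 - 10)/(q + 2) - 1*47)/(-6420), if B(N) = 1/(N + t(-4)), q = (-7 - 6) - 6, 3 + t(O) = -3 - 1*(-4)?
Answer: 17/5168100 ≈ 3.2894e-6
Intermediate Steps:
t(O) = -2 (t(O) = -3 + (-3 - 1*(-4)) = -3 + (-3 + 4) = -3 + 1 = -2)
q = -19 (q = -13 - 6 = -19)
B(N) = 1/(-2 + N) (B(N) = 1/(N - 2) = 1/(-2 + N))
B((-18 - 10)/(q + 2) - 1*47)/(-6420) = 1/(-2 + ((-18 - 10)/(-19 + 2) - 1*47)*(-6420)) = -1/6420/(-2 + (-28/(-17) - 47)) = -1/6420/(-2 + (-28*(-1/17) - 47)) = -1/6420/(-2 + (28/17 - 47)) = -1/6420/(-2 - 771/17) = -1/6420/(-805/17) = -17/805*(-1/6420) = 17/5168100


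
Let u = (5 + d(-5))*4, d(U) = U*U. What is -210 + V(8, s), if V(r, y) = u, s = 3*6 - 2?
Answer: -90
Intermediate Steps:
d(U) = U**2
s = 16 (s = 18 - 2 = 16)
u = 120 (u = (5 + (-5)**2)*4 = (5 + 25)*4 = 30*4 = 120)
V(r, y) = 120
-210 + V(8, s) = -210 + 120 = -90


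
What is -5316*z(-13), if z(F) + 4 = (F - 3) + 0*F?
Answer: 106320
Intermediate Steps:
z(F) = -7 + F (z(F) = -4 + ((F - 3) + 0*F) = -4 + ((-3 + F) + 0) = -4 + (-3 + F) = -7 + F)
-5316*z(-13) = -5316*(-7 - 13) = -5316*(-20) = 106320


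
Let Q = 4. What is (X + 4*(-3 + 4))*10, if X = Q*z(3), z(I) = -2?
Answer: -40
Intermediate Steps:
X = -8 (X = 4*(-2) = -8)
(X + 4*(-3 + 4))*10 = (-8 + 4*(-3 + 4))*10 = (-8 + 4*1)*10 = (-8 + 4)*10 = -4*10 = -40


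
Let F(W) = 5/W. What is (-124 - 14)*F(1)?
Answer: -690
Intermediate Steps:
(-124 - 14)*F(1) = (-124 - 14)*(5/1) = -690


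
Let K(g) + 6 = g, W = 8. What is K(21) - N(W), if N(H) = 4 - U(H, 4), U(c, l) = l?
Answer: 15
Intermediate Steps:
K(g) = -6 + g
N(H) = 0 (N(H) = 4 - 1*4 = 4 - 4 = 0)
K(21) - N(W) = (-6 + 21) - 1*0 = 15 + 0 = 15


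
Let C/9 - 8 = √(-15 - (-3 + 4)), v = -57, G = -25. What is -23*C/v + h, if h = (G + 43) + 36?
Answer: 1578/19 + 276*I/19 ≈ 83.053 + 14.526*I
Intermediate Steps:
h = 54 (h = (-25 + 43) + 36 = 18 + 36 = 54)
C = 72 + 36*I (C = 72 + 9*√(-15 - (-3 + 4)) = 72 + 9*√(-15 - 1*1) = 72 + 9*√(-15 - 1) = 72 + 9*√(-16) = 72 + 9*(4*I) = 72 + 36*I ≈ 72.0 + 36.0*I)
-23*C/v + h = -23*(72 + 36*I)/(-57) + 54 = -23*(72 + 36*I)*(-1)/57 + 54 = -23*(-24/19 - 12*I/19) + 54 = (552/19 + 276*I/19) + 54 = 1578/19 + 276*I/19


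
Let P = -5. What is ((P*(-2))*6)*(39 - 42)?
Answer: -180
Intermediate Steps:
((P*(-2))*6)*(39 - 42) = (-5*(-2)*6)*(39 - 42) = (10*6)*(-3) = 60*(-3) = -180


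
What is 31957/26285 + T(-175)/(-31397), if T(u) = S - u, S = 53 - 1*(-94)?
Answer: 994890159/825270145 ≈ 1.2055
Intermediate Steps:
S = 147 (S = 53 + 94 = 147)
T(u) = 147 - u
31957/26285 + T(-175)/(-31397) = 31957/26285 + (147 - 1*(-175))/(-31397) = 31957*(1/26285) + (147 + 175)*(-1/31397) = 31957/26285 + 322*(-1/31397) = 31957/26285 - 322/31397 = 994890159/825270145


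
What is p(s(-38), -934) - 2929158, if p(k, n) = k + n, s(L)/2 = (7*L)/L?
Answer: -2930078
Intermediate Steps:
s(L) = 14 (s(L) = 2*((7*L)/L) = 2*7 = 14)
p(s(-38), -934) - 2929158 = (14 - 934) - 2929158 = -920 - 2929158 = -2930078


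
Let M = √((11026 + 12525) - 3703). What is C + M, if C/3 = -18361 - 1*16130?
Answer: -103473 + 2*√4962 ≈ -1.0333e+5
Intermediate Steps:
C = -103473 (C = 3*(-18361 - 1*16130) = 3*(-18361 - 16130) = 3*(-34491) = -103473)
M = 2*√4962 (M = √(23551 - 3703) = √19848 = 2*√4962 ≈ 140.88)
C + M = -103473 + 2*√4962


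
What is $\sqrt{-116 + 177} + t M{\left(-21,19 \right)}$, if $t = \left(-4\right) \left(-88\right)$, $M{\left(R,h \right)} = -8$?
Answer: $-2816 + \sqrt{61} \approx -2808.2$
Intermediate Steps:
$t = 352$
$\sqrt{-116 + 177} + t M{\left(-21,19 \right)} = \sqrt{-116 + 177} + 352 \left(-8\right) = \sqrt{61} - 2816 = -2816 + \sqrt{61}$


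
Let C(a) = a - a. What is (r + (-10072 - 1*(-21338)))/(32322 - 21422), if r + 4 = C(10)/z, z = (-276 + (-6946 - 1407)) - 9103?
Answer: 5631/5450 ≈ 1.0332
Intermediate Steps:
C(a) = 0
z = -17732 (z = (-276 - 8353) - 9103 = -8629 - 9103 = -17732)
r = -4 (r = -4 + 0/(-17732) = -4 + 0*(-1/17732) = -4 + 0 = -4)
(r + (-10072 - 1*(-21338)))/(32322 - 21422) = (-4 + (-10072 - 1*(-21338)))/(32322 - 21422) = (-4 + (-10072 + 21338))/10900 = (-4 + 11266)*(1/10900) = 11262*(1/10900) = 5631/5450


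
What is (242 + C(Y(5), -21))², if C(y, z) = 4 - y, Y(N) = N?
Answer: 58081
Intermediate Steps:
(242 + C(Y(5), -21))² = (242 + (4 - 1*5))² = (242 + (4 - 5))² = (242 - 1)² = 241² = 58081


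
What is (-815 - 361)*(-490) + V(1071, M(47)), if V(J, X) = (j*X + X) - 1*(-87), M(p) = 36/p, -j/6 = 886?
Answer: 26896029/47 ≈ 5.7226e+5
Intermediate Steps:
j = -5316 (j = -6*886 = -5316)
V(J, X) = 87 - 5315*X (V(J, X) = (-5316*X + X) - 1*(-87) = -5315*X + 87 = 87 - 5315*X)
(-815 - 361)*(-490) + V(1071, M(47)) = (-815 - 361)*(-490) + (87 - 191340/47) = -1176*(-490) + (87 - 191340/47) = 576240 + (87 - 5315*36/47) = 576240 + (87 - 191340/47) = 576240 - 187251/47 = 26896029/47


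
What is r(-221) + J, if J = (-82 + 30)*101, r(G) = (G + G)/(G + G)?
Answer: -5251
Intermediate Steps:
r(G) = 1 (r(G) = (2*G)/((2*G)) = (2*G)*(1/(2*G)) = 1)
J = -5252 (J = -52*101 = -5252)
r(-221) + J = 1 - 5252 = -5251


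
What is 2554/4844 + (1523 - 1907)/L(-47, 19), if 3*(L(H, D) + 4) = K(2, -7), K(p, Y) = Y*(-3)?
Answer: -308739/2422 ≈ -127.47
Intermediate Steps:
K(p, Y) = -3*Y
L(H, D) = 3 (L(H, D) = -4 + (-3*(-7))/3 = -4 + (1/3)*21 = -4 + 7 = 3)
2554/4844 + (1523 - 1907)/L(-47, 19) = 2554/4844 + (1523 - 1907)/3 = 2554*(1/4844) - 384*1/3 = 1277/2422 - 128 = -308739/2422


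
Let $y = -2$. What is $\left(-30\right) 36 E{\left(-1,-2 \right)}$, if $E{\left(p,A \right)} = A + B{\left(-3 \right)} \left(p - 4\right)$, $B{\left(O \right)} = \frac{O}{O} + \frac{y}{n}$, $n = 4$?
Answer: $4860$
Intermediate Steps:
$B{\left(O \right)} = \frac{1}{2}$ ($B{\left(O \right)} = \frac{O}{O} - \frac{2}{4} = 1 - \frac{1}{2} = \frac{1}{2}$)
$E{\left(p,A \right)} = -2 + A + \frac{p}{2}$ ($E{\left(p,A \right)} = A + \frac{p - 4}{2} = A + \frac{-4 + p}{2} = A + \left(-2 + \frac{p}{2}\right) = -2 + A + \frac{p}{2}$)
$\left(-30\right) 36 E{\left(-1,-2 \right)} = \left(-30\right) 36 \left(-2 - 2 + \frac{1}{2} \left(-1\right)\right) = - 1080 \left(-2 - 2 - \frac{1}{2}\right) = \left(-1080\right) \left(- \frac{9}{2}\right) = 4860$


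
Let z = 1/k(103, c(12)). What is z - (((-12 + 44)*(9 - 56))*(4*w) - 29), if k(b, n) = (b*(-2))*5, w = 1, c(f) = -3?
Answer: 6226349/1030 ≈ 6045.0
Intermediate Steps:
k(b, n) = -10*b (k(b, n) = -2*b*5 = -10*b)
z = -1/1030 (z = 1/(-10*103) = 1/(-1030) = -1/1030 ≈ -0.00097087)
z - (((-12 + 44)*(9 - 56))*(4*w) - 29) = -1/1030 - (((-12 + 44)*(9 - 56))*(4*1) - 29) = -1/1030 - ((32*(-47))*4 - 29) = -1/1030 - (-1504*4 - 29) = -1/1030 - (-6016 - 29) = -1/1030 - 1*(-6045) = -1/1030 + 6045 = 6226349/1030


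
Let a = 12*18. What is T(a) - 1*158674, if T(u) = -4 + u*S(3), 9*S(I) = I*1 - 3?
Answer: -158678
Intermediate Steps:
a = 216
S(I) = -⅓ + I/9 (S(I) = (I*1 - 3)/9 = (I - 3)/9 = (-3 + I)/9 = -⅓ + I/9)
T(u) = -4 (T(u) = -4 + u*(-⅓ + (⅑)*3) = -4 + u*(-⅓ + ⅓) = -4 + u*0 = -4 + 0 = -4)
T(a) - 1*158674 = -4 - 1*158674 = -4 - 158674 = -158678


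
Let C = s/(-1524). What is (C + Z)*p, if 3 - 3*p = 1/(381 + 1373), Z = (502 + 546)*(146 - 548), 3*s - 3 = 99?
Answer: -1688926040509/4009644 ≈ -4.2122e+5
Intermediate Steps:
s = 34 (s = 1 + (⅓)*99 = 1 + 33 = 34)
Z = -421296 (Z = 1048*(-402) = -421296)
p = 5261/5262 (p = 1 - 1/(3*(381 + 1373)) = 1 - ⅓/1754 = 1 - ⅓*1/1754 = 1 - 1/5262 = 5261/5262 ≈ 0.99981)
C = -17/762 (C = 34/(-1524) = 34*(-1/1524) = -17/762 ≈ -0.022310)
(C + Z)*p = (-17/762 - 421296)*(5261/5262) = -321027569/762*5261/5262 = -1688926040509/4009644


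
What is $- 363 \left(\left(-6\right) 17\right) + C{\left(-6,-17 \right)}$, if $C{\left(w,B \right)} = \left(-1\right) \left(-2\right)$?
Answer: $37028$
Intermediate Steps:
$C{\left(w,B \right)} = 2$
$- 363 \left(\left(-6\right) 17\right) + C{\left(-6,-17 \right)} = - 363 \left(\left(-6\right) 17\right) + 2 = \left(-363\right) \left(-102\right) + 2 = 37026 + 2 = 37028$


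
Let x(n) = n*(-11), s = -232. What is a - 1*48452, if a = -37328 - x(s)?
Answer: -88332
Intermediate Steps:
x(n) = -11*n
a = -39880 (a = -37328 - (-11)*(-232) = -37328 - 1*2552 = -37328 - 2552 = -39880)
a - 1*48452 = -39880 - 1*48452 = -39880 - 48452 = -88332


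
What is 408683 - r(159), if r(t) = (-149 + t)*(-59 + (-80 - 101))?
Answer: 411083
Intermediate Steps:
r(t) = 35760 - 240*t (r(t) = (-149 + t)*(-59 - 181) = (-149 + t)*(-240) = 35760 - 240*t)
408683 - r(159) = 408683 - (35760 - 240*159) = 408683 - (35760 - 38160) = 408683 - 1*(-2400) = 408683 + 2400 = 411083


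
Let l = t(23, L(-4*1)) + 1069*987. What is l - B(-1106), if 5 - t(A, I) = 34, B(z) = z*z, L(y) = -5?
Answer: -168162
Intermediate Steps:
B(z) = z²
t(A, I) = -29 (t(A, I) = 5 - 1*34 = 5 - 34 = -29)
l = 1055074 (l = -29 + 1069*987 = -29 + 1055103 = 1055074)
l - B(-1106) = 1055074 - 1*(-1106)² = 1055074 - 1*1223236 = 1055074 - 1223236 = -168162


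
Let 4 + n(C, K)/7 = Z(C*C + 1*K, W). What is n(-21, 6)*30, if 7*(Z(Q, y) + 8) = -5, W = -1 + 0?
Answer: -2670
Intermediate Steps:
W = -1
Z(Q, y) = -61/7 (Z(Q, y) = -8 + (1/7)*(-5) = -8 - 5/7 = -61/7)
n(C, K) = -89 (n(C, K) = -28 + 7*(-61/7) = -28 - 61 = -89)
n(-21, 6)*30 = -89*30 = -2670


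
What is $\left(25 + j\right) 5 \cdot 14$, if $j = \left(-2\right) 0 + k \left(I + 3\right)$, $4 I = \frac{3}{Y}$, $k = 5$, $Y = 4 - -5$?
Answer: $\frac{16975}{6} \approx 2829.2$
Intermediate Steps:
$Y = 9$ ($Y = 4 + 5 = 9$)
$I = \frac{1}{12}$ ($I = \frac{3 \cdot \frac{1}{9}}{4} = \frac{1}{4} \cdot \frac{1}{3} = \frac{1}{12} \approx 0.083333$)
$j = \frac{185}{12}$ ($j = \left(-2\right) 0 + 5 \left(\frac{1}{12} + 3\right) = 0 + 5 \cdot \frac{37}{12} = 0 + \frac{185}{12} = \frac{185}{12} \approx 15.417$)
$\left(25 + j\right) 5 \cdot 14 = \left(25 + \frac{185}{12}\right) 5 \cdot 14 = \frac{485}{12} \cdot 70 = \frac{16975}{6}$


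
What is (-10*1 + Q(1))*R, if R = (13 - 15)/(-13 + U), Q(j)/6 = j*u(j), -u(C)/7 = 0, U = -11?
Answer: -5/6 ≈ -0.83333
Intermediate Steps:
u(C) = 0 (u(C) = -7*0 = 0)
Q(j) = 0 (Q(j) = 6*(j*0) = 6*0 = 0)
R = 1/12 (R = (13 - 15)/(-13 - 11) = -2/(-24) = -2*(-1/24) = 1/12 ≈ 0.083333)
(-10*1 + Q(1))*R = (-10*1 + 0)*(1/12) = (-10 + 0)*(1/12) = -10*1/12 = -5/6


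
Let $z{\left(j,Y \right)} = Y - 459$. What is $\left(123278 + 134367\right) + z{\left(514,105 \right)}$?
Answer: $257291$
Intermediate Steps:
$z{\left(j,Y \right)} = -459 + Y$
$\left(123278 + 134367\right) + z{\left(514,105 \right)} = \left(123278 + 134367\right) + \left(-459 + 105\right) = 257645 - 354 = 257291$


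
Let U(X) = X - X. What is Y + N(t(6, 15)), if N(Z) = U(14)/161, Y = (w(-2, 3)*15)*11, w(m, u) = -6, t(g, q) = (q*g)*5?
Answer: -990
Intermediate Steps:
t(g, q) = 5*g*q (t(g, q) = (g*q)*5 = 5*g*q)
U(X) = 0
Y = -990 (Y = -6*15*11 = -90*11 = -990)
N(Z) = 0 (N(Z) = 0/161 = 0*(1/161) = 0)
Y + N(t(6, 15)) = -990 + 0 = -990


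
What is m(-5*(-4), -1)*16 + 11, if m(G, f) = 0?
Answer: 11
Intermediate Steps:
m(-5*(-4), -1)*16 + 11 = 0*16 + 11 = 0 + 11 = 11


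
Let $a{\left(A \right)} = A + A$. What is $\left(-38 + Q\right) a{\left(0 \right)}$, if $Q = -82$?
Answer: $0$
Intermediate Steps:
$a{\left(A \right)} = 2 A$
$\left(-38 + Q\right) a{\left(0 \right)} = \left(-38 - 82\right) 2 \cdot 0 = \left(-120\right) 0 = 0$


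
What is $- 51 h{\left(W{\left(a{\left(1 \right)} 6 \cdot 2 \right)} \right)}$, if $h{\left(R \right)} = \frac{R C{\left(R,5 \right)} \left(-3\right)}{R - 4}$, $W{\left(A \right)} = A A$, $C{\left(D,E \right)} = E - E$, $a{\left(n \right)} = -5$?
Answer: $0$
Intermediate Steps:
$C{\left(D,E \right)} = 0$
$W{\left(A \right)} = A^{2}$
$h{\left(R \right)} = 0$ ($h{\left(R \right)} = \frac{R 0 \left(-3\right)}{R - 4} = \frac{0 \left(-3\right)}{-4 + R} = \frac{0}{-4 + R} = 0$)
$- 51 h{\left(W{\left(a{\left(1 \right)} 6 \cdot 2 \right)} \right)} = \left(-51\right) 0 = 0$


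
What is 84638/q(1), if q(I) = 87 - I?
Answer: 42319/43 ≈ 984.16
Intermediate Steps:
84638/q(1) = 84638/(87 - 1*1) = 84638/(87 - 1) = 84638/86 = 84638*(1/86) = 42319/43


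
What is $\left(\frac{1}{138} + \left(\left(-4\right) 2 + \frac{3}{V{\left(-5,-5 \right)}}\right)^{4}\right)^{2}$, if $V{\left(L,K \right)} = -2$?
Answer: $\frac{80858887512649}{1218816} \approx 6.6342 \cdot 10^{7}$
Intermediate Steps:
$\left(\frac{1}{138} + \left(\left(-4\right) 2 + \frac{3}{V{\left(-5,-5 \right)}}\right)^{4}\right)^{2} = \left(\frac{1}{138} + \left(\left(-4\right) 2 + \frac{3}{-2}\right)^{4}\right)^{2} = \left(\frac{1}{138} + \left(-8 + 3 \left(- \frac{1}{2}\right)\right)^{4}\right)^{2} = \left(\frac{1}{138} + \left(-8 - \frac{3}{2}\right)^{4}\right)^{2} = \left(\frac{1}{138} + \left(- \frac{19}{2}\right)^{4}\right)^{2} = \left(\frac{1}{138} + \frac{130321}{16}\right)^{2} = \left(\frac{8992157}{1104}\right)^{2} = \frac{80858887512649}{1218816}$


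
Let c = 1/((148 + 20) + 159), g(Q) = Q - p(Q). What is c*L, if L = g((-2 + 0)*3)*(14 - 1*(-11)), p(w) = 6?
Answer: -100/109 ≈ -0.91743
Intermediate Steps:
g(Q) = -6 + Q (g(Q) = Q - 1*6 = Q - 6 = -6 + Q)
c = 1/327 (c = 1/(168 + 159) = 1/327 ≈ 0.0030581)
L = -300 (L = (-6 + (-2 + 0)*3)*(14 - 1*(-11)) = (-6 - 2*3)*(14 + 11) = (-6 - 6)*25 = -12*25 = -300)
c*L = (1/327)*(-300) = -100/109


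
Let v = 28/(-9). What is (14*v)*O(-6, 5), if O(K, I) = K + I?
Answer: 392/9 ≈ 43.556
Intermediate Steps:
v = -28/9 (v = 28*(-⅑) = -28/9 ≈ -3.1111)
O(K, I) = I + K
(14*v)*O(-6, 5) = (14*(-28/9))*(5 - 6) = -392/9*(-1) = 392/9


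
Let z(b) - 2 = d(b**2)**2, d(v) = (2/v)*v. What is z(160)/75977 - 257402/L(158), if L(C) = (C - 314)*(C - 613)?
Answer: -9778102937/2696423730 ≈ -3.6263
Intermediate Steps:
d(v) = 2
L(C) = (-613 + C)*(-314 + C) (L(C) = (-314 + C)*(-613 + C) = (-613 + C)*(-314 + C))
z(b) = 6 (z(b) = 2 + 2**2 = 2 + 4 = 6)
z(160)/75977 - 257402/L(158) = 6/75977 - 257402/(192482 + 158**2 - 927*158) = 6*(1/75977) - 257402/(192482 + 24964 - 146466) = 6/75977 - 257402/70980 = 6/75977 - 257402*1/70980 = 6/75977 - 128701/35490 = -9778102937/2696423730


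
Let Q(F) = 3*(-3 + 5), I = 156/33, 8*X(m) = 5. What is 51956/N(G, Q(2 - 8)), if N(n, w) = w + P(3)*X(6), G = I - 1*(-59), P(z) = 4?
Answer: 103912/17 ≈ 6112.5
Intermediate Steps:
X(m) = 5/8 (X(m) = (1/8)*5 = 5/8)
I = 52/11 (I = 156*(1/33) = 52/11 ≈ 4.7273)
G = 701/11 (G = 52/11 - 1*(-59) = 52/11 + 59 = 701/11 ≈ 63.727)
Q(F) = 6 (Q(F) = 3*2 = 6)
N(n, w) = 5/2 + w (N(n, w) = w + 4*(5/8) = w + 5/2 = 5/2 + w)
51956/N(G, Q(2 - 8)) = 51956/(5/2 + 6) = 51956/(17/2) = 51956*(2/17) = 103912/17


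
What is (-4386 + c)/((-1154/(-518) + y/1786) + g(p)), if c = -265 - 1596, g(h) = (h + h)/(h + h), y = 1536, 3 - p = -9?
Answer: -1444849889/945460 ≈ -1528.2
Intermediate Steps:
p = 12 (p = 3 - 1*(-9) = 3 + 9 = 12)
g(h) = 1 (g(h) = (2*h)/((2*h)) = (2*h)*(1/(2*h)) = 1)
c = -1861
(-4386 + c)/((-1154/(-518) + y/1786) + g(p)) = (-4386 - 1861)/((-1154/(-518) + 1536/1786) + 1) = -6247/((-1154*(-1/518) + 1536*(1/1786)) + 1) = -6247/((577/259 + 768/893) + 1) = -6247/(714173/231287 + 1) = -6247/945460/231287 = -6247*231287/945460 = -1444849889/945460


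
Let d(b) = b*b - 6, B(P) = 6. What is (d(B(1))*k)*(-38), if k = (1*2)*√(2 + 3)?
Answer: -2280*√5 ≈ -5098.2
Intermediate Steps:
k = 2*√5 ≈ 4.4721
d(b) = -6 + b² (d(b) = b² - 6 = -6 + b²)
(d(B(1))*k)*(-38) = ((-6 + 6²)*(2*√5))*(-38) = ((-6 + 36)*(2*√5))*(-38) = (30*(2*√5))*(-38) = (60*√5)*(-38) = -2280*√5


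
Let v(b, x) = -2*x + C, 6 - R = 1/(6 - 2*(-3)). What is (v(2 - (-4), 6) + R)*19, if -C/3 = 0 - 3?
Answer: 665/12 ≈ 55.417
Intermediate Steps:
C = 9 (C = -3*(0 - 3) = -3*(-3) = 9)
R = 71/12 (R = 6 - 1/(6 - 2*(-3)) = 6 - 1/(6 + 6) = 6 - 1/12 = 71/12 ≈ 5.9167)
v(b, x) = 9 - 2*x (v(b, x) = -2*x + 9 = 9 - 2*x)
(v(2 - (-4), 6) + R)*19 = ((9 - 2*6) + 71/12)*19 = ((9 - 12) + 71/12)*19 = (-3 + 71/12)*19 = (35/12)*19 = 665/12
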